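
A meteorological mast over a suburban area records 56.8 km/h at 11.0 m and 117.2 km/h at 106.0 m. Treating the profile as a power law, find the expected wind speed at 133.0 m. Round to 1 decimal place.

First find α: α = ln(V₂/V₁)/ln(z₂/z₁) = ln(117.2/56.8)/ln(106.0/11.0) = 0.72435/2.26554 = 0.3197
Extrapolate from 106.0 m to 133.0 m: V₃ = 117.2 × (133.0/106.0)^0.3197 = 117.2 × 1.0752 = 126.0187 km/h

126.0 km/h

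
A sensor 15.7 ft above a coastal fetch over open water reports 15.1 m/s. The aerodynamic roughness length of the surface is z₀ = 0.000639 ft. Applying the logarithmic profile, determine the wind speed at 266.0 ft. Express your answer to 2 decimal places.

19.33 m/s

Log law: V(z) ∝ ln(z/z₀), so V₂/V₁ = ln(z₂/z₀) / ln(z₁/z₀).
ln(266.0/0.000639) = 12.9391, ln(15.7/0.000639) = 10.1093
V₂ = 15.1 × 12.9391/10.1093 = 15.1 × 1.2799 = 19.3269 m/s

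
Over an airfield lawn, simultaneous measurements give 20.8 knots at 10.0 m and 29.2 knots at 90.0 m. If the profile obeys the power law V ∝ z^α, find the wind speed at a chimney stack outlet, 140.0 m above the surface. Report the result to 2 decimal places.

31.26 knots

First find α: α = ln(V₂/V₁)/ln(z₂/z₁) = ln(29.2/20.8)/ln(90.0/10.0) = 0.33922/2.19722 = 0.1544
Extrapolate from 90.0 m to 140.0 m: V₃ = 29.2 × (140.0/90.0)^0.1544 = 29.2 × 1.0706 = 31.2613 knots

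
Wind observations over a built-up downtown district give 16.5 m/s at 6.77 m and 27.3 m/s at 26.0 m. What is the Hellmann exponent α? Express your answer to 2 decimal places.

Power law: V₂/V₁ = (z₂/z₁)^α ⇒ α = ln(V₂/V₁) / ln(z₂/z₁)
α = ln(27.3/16.5) / ln(26.0/6.77) = ln(1.6545) / ln(3.8405)
  = 0.50353 / 1.34560 = 0.37420

α ≈ 0.37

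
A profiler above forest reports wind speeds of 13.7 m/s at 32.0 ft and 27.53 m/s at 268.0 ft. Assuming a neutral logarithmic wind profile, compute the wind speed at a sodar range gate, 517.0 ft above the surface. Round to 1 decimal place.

31.8 m/s

Log law: V ∝ ln(z/z₀). From the pair, with r = V₁/V₂ = 0.49764,
ln z₀ = (ln z₁ − r·ln z₂)/(1 − r) = (3.4657 − 0.49764×5.5910)/0.50236 = 1.3605 → z₀ = 3.898 ft
V₃ = V₁ · ln(z₃/z₀)/ln(z₁/z₀) = 13.7 × 4.8876/2.1053 = 31.8058 m/s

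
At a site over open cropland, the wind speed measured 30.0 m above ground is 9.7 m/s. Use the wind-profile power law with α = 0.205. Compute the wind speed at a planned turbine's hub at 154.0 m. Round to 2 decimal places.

Power-law profile: V₂ = V₁ · (z₂/z₁)^α
V₂ = 9.7 × (154.0/30.0)^0.205 = 9.7 × (5.1333)^0.205
    = 9.7 × 1.3984 = 13.5645 m/s

13.56 m/s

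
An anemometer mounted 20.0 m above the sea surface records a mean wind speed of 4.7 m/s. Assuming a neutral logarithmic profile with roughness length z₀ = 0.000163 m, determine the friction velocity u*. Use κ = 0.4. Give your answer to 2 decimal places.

Log law: V(z) = (u*/κ) · ln(z/z₀) ⇒ u* = κ · V / ln(z/z₀)
u* = 0.4 × 4.7 / ln(20.0/0.000163) = 0.4 × 4.7 / 11.7175
   = 1.8800 / 11.7175 = 0.1604 m/s

u* ≈ 0.16 m/s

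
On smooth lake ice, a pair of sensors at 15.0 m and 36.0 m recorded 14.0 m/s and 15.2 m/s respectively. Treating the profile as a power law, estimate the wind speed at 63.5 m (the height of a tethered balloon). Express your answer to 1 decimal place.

16.0 m/s

First find α: α = ln(V₂/V₁)/ln(z₂/z₁) = ln(15.2/14.0)/ln(36.0/15.0) = 0.08224/0.87547 = 0.0939
Extrapolate from 36.0 m to 63.5 m: V₃ = 15.2 × (63.5/36.0)^0.0939 = 15.2 × 1.0548 = 16.0323 m/s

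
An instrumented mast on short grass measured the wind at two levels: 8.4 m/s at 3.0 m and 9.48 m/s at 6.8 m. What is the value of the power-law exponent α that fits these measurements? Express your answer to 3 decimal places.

α ≈ 0.148

Power law: V₂/V₁ = (z₂/z₁)^α ⇒ α = ln(V₂/V₁) / ln(z₂/z₁)
α = ln(9.48/8.4) / ln(6.8/3.0) = ln(1.1286) / ln(2.2667)
  = 0.12095 / 0.81831 = 0.14781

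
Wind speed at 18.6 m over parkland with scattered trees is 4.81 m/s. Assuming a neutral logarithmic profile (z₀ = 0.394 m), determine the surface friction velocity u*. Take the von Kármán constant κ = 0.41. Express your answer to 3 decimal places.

u* ≈ 0.512 m/s

Log law: V(z) = (u*/κ) · ln(z/z₀) ⇒ u* = κ · V / ln(z/z₀)
u* = 0.41 × 4.81 / ln(18.6/0.394) = 0.41 × 4.81 / 3.8546
   = 1.9721 / 3.8546 = 0.5116 m/s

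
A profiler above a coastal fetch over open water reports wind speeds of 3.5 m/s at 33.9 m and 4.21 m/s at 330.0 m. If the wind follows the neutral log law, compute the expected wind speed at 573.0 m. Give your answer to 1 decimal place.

Log law: V ∝ ln(z/z₀). From the pair, with r = V₁/V₂ = 0.83135,
ln z₀ = (ln z₁ − r·ln z₂)/(1 − r) = (3.5234 − 0.83135×5.7991)/0.16865 = -7.6947 → z₀ = 0.0004552 m
V₃ = V₁ · ln(z₃/z₀)/ln(z₁/z₀) = 3.5 × 14.0456/11.2181 = 4.3822 m/s

4.4 m/s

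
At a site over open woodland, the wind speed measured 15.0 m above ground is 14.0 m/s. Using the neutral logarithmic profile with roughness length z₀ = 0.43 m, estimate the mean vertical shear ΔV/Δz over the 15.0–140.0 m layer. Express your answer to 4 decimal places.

0.0704 m/s/m

Log law: V₂ = V₁ · ln(z₂/z₀)/ln(z₁/z₀) = 14.0 × 5.7856/3.5520 = 22.8035 m/s
ΔV/Δz = (22.8035 − 14.0)/(140.0 − 15.0) = 8.8035/125.0000 = 0.07043 m/s/m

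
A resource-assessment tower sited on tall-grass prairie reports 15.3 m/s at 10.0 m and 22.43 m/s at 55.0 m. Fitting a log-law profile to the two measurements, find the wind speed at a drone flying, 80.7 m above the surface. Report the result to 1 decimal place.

Log law: V ∝ ln(z/z₀). From the pair, with r = V₁/V₂ = 0.68212,
ln z₀ = (ln z₁ − r·ln z₂)/(1 − r) = (2.3026 − 0.68212×4.0073)/0.31788 = -1.3556 → z₀ = 0.2578 m
V₃ = V₁ · ln(z₃/z₀)/ln(z₁/z₀) = 15.3 × 5.7463/3.6582 = 24.0336 m/s

24.0 m/s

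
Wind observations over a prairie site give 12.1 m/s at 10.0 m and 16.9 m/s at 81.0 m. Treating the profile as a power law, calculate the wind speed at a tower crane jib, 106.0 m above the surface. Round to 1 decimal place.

17.6 m/s

First find α: α = ln(V₂/V₁)/ln(z₂/z₁) = ln(16.9/12.1)/ln(81.0/10.0) = 0.33411/2.09186 = 0.1597
Extrapolate from 81.0 m to 106.0 m: V₃ = 16.9 × (106.0/81.0)^0.1597 = 16.9 × 1.0439 = 17.6419 m/s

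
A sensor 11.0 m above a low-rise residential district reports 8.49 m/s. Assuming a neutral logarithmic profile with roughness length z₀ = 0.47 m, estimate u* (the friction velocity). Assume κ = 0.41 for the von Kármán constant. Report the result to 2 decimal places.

u* ≈ 1.10 m/s

Log law: V(z) = (u*/κ) · ln(z/z₀) ⇒ u* = κ · V / ln(z/z₀)
u* = 0.41 × 8.49 / ln(11.0/0.47) = 0.41 × 8.49 / 3.1529
   = 3.4809 / 3.1529 = 1.1040 m/s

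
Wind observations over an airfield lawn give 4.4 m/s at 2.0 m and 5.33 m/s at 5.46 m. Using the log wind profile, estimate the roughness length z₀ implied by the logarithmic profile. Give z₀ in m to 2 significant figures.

z₀ ≈ 0.017 m

Log law: V(z) ∝ ln(z/z₀). With r = V₁/V₂ = 4.4/5.33 = 0.82552,
r · ln(z₂/z₀) = ln(z₁/z₀) ⇒ ln z₀ = (ln z₁ − r·ln z₂)/(1 − r)
ln z₀ = (0.69315 − 0.82552×1.69745) / 0.17448 = -4.0584
z₀ = exp(-4.0584) = 0.01728 m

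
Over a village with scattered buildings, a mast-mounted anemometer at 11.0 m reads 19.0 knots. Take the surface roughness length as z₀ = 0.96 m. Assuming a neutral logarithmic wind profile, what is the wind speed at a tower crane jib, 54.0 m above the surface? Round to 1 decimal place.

31.4 knots

Log law: V(z) ∝ ln(z/z₀), so V₂/V₁ = ln(z₂/z₀) / ln(z₁/z₀).
ln(54.0/0.96) = 4.0298, ln(11.0/0.96) = 2.4387
V₂ = 19.0 × 4.0298/2.4387 = 19.0 × 1.6524 = 31.3961 knots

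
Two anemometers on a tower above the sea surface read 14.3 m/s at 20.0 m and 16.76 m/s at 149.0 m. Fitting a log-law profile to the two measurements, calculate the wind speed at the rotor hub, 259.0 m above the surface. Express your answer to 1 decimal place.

Log law: V ∝ ln(z/z₀). From the pair, with r = V₁/V₂ = 0.85322,
ln z₀ = (ln z₁ − r·ln z₂)/(1 − r) = (2.9957 − 0.85322×5.0039)/0.14678 = -8.6780 → z₀ = 0.0001703 m
V₃ = V₁ · ln(z₃/z₀)/ln(z₁/z₀) = 14.3 × 14.2349/11.6738 = 17.4373 m/s

17.4 m/s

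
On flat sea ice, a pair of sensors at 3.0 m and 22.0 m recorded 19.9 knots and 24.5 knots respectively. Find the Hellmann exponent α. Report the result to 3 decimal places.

Power law: V₂/V₁ = (z₂/z₁)^α ⇒ α = ln(V₂/V₁) / ln(z₂/z₁)
α = ln(24.5/19.9) / ln(22.0/3.0) = ln(1.2312) / ln(7.3333)
  = 0.20795 / 1.99243 = 0.10437

α ≈ 0.104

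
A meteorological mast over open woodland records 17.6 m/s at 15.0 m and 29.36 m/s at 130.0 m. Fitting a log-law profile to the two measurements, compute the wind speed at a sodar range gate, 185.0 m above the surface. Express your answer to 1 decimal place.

Log law: V ∝ ln(z/z₀). From the pair, with r = V₁/V₂ = 0.59946,
ln z₀ = (ln z₁ − r·ln z₂)/(1 − r) = (2.7081 − 0.59946×4.8675)/0.40054 = -0.5238 → z₀ = 0.5922 m
V₃ = V₁ · ln(z₃/z₀)/ln(z₁/z₀) = 17.6 × 5.7442/3.2319 = 31.2814 m/s

31.3 m/s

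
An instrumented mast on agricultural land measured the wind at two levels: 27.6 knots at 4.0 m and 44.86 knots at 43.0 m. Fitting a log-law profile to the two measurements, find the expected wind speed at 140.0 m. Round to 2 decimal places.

Log law: V ∝ ln(z/z₀). From the pair, with r = V₁/V₂ = 0.61525,
ln z₀ = (ln z₁ − r·ln z₂)/(1 − r) = (1.3863 − 0.61525×3.7612)/0.38475 = -2.4114 → z₀ = 0.08969 m
V₃ = V₁ · ln(z₃/z₀)/ln(z₁/z₀) = 27.6 × 7.3530/3.7976 = 53.4390 knots

53.44 knots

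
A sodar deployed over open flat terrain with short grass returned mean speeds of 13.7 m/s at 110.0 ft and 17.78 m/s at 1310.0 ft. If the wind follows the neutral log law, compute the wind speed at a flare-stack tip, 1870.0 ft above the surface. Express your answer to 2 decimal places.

18.37 m/s

Log law: V ∝ ln(z/z₀). From the pair, with r = V₁/V₂ = 0.77053,
ln z₀ = (ln z₁ − r·ln z₂)/(1 − r) = (4.7005 − 0.77053×7.1778)/0.22947 = -3.6179 → z₀ = 0.02684 ft
V₃ = V₁ · ln(z₃/z₀)/ln(z₁/z₀) = 13.7 × 11.1516/8.3184 = 18.3662 m/s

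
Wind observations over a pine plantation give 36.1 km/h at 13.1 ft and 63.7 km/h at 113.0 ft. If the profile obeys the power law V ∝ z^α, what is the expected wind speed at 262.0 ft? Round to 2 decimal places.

79.50 km/h

First find α: α = ln(V₂/V₁)/ln(z₂/z₁) = ln(63.7/36.1)/ln(113.0/13.1) = 0.56789/2.15478 = 0.2636
Extrapolate from 113.0 ft to 262.0 ft: V₃ = 63.7 × (262.0/113.0)^0.2636 = 63.7 × 1.2481 = 79.5049 km/h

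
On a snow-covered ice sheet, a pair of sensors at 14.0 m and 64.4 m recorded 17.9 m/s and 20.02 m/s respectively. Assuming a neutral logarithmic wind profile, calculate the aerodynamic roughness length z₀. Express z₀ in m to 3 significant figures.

z₀ ≈ 0.0000355 m

Log law: V(z) ∝ ln(z/z₀). With r = V₁/V₂ = 17.9/20.02 = 0.89411,
r · ln(z₂/z₀) = ln(z₁/z₀) ⇒ ln z₀ = (ln z₁ − r·ln z₂)/(1 − r)
ln z₀ = (2.63906 − 0.89411×4.16511) / 0.10589 = -10.2460
z₀ = exp(-10.2460) = 0.00003550 m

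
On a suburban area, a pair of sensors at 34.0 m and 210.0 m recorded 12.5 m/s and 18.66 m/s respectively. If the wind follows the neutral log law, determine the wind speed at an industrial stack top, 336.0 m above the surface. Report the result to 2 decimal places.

Log law: V ∝ ln(z/z₀). From the pair, with r = V₁/V₂ = 0.66988,
ln z₀ = (ln z₁ − r·ln z₂)/(1 − r) = (3.5264 − 0.66988×5.3471)/0.33012 = -0.1683 → z₀ = 0.8451 m
V₃ = V₁ · ln(z₃/z₀)/ln(z₁/z₀) = 12.5 × 5.9854/3.6947 = 20.2501 m/s

20.25 m/s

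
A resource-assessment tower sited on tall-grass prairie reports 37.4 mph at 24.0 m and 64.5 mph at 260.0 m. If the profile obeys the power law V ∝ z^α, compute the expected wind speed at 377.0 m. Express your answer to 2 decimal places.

70.22 mph

First find α: α = ln(V₂/V₁)/ln(z₂/z₁) = ln(64.5/37.4)/ln(260.0/24.0) = 0.54499/2.38263 = 0.2287
Extrapolate from 260.0 m to 377.0 m: V₃ = 64.5 × (377.0/260.0)^0.2287 = 64.5 × 1.0887 = 70.2216 mph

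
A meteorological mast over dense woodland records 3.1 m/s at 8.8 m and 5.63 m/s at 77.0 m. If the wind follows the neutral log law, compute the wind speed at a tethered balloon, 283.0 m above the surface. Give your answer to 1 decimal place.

Log law: V ∝ ln(z/z₀). From the pair, with r = V₁/V₂ = 0.55062,
ln z₀ = (ln z₁ − r·ln z₂)/(1 − r) = (2.1748 − 0.55062×4.3438)/0.44938 = -0.4830 → z₀ = 0.6169 m
V₃ = V₁ · ln(z₃/z₀)/ln(z₁/z₀) = 3.1 × 6.1284/2.6577 = 7.1482 m/s

7.1 m/s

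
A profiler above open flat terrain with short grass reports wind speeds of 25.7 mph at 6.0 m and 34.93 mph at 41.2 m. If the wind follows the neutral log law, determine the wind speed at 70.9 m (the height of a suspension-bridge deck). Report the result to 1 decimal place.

37.5 mph

Log law: V ∝ ln(z/z₀). From the pair, with r = V₁/V₂ = 0.73576,
ln z₀ = (ln z₁ − r·ln z₂)/(1 − r) = (1.7918 − 0.73576×3.7184)/0.26424 = -3.5729 → z₀ = 0.02807 m
V₃ = V₁ · ln(z₃/z₀)/ln(z₁/z₀) = 25.7 × 7.8342/5.3646 = 37.5305 mph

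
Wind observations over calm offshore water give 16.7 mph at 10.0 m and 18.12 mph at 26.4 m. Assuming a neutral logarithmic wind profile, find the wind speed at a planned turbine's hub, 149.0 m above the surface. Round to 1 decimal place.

Log law: V ∝ ln(z/z₀). From the pair, with r = V₁/V₂ = 0.92163,
ln z₀ = (ln z₁ − r·ln z₂)/(1 − r) = (2.3026 − 0.92163×3.2734)/0.07837 = -9.1143 → z₀ = 0.0001101 m
V₃ = V₁ · ln(z₃/z₀)/ln(z₁/z₀) = 16.7 × 14.1183/11.4169 = 20.6514 mph

20.7 mph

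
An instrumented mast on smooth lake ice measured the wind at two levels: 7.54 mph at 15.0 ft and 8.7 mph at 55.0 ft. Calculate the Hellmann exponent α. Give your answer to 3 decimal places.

Power law: V₂/V₁ = (z₂/z₁)^α ⇒ α = ln(V₂/V₁) / ln(z₂/z₁)
α = ln(8.7/7.54) / ln(55.0/15.0) = ln(1.1538) / ln(3.6667)
  = 0.14310 / 1.29928 = 0.11014

α ≈ 0.110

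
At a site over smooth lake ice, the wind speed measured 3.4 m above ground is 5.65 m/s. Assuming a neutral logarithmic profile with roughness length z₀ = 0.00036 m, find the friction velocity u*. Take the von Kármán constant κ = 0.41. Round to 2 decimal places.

Log law: V(z) = (u*/κ) · ln(z/z₀) ⇒ u* = κ · V / ln(z/z₀)
u* = 0.41 × 5.65 / ln(3.4/0.00036) = 0.41 × 5.65 / 9.1532
   = 2.3165 / 9.1532 = 0.2531 m/s

u* ≈ 0.25 m/s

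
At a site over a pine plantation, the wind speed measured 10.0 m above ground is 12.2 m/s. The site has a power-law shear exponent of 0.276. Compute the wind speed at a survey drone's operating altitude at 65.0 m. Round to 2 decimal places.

20.45 m/s

Power-law profile: V₂ = V₁ · (z₂/z₁)^α
V₂ = 12.2 × (65.0/10.0)^0.276 = 12.2 × (6.5000)^0.276
    = 12.2 × 1.6763 = 20.4514 m/s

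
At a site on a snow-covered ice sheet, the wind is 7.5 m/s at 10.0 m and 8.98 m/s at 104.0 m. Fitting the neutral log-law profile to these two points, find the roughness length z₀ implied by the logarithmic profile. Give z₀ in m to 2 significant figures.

z₀ ≈ 0.000070 m

Log law: V(z) ∝ ln(z/z₀). With r = V₁/V₂ = 7.5/8.98 = 0.83519,
r · ln(z₂/z₀) = ln(z₁/z₀) ⇒ ln z₀ = (ln z₁ − r·ln z₂)/(1 − r)
ln z₀ = (2.30259 − 0.83519×4.64439) / 0.16481 = -9.5647
z₀ = exp(-9.5647) = 0.00007016 m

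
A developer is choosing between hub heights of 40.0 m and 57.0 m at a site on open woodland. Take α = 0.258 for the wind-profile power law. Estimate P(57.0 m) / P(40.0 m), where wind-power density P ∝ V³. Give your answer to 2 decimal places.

1.32

Speed ratio: V_B/V_A = (z_B/z_A)^α = (57.0/40.0)^0.258 = (1.4250)^0.258 = 1.09568
Power-density ratio: P_B/P_A = (V_B/V_A)³ = (1.09568)³ = 1.31538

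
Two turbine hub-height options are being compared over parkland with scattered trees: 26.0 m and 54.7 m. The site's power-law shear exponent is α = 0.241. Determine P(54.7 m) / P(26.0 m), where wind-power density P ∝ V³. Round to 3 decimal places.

Speed ratio: V_B/V_A = (z_B/z_A)^α = (54.7/26.0)^0.241 = (2.1038)^0.241 = 1.19632
Power-density ratio: P_B/P_A = (V_B/V_A)³ = (1.19632)³ = 1.71214

1.712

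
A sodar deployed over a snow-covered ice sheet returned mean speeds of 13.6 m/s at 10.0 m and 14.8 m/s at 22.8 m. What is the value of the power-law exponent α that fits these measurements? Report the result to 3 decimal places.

α ≈ 0.103

Power law: V₂/V₁ = (z₂/z₁)^α ⇒ α = ln(V₂/V₁) / ln(z₂/z₁)
α = ln(14.8/13.6) / ln(22.8/10.0) = ln(1.0882) / ln(2.2800)
  = 0.08456 / 0.82418 = 0.10260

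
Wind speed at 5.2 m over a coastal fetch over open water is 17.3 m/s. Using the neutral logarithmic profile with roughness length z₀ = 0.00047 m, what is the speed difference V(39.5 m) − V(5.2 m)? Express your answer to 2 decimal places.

3.77 m/s

Log law: V₂ = V₁ · ln(z₂/z₀)/ln(z₁/z₀) = 17.3 × 11.3391/9.3114 = 21.0672 m/s
ΔV = 21.0672 − 17.3 = 3.7672 m/s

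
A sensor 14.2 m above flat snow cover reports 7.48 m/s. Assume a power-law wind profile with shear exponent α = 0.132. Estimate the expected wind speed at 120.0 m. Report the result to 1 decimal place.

Power-law profile: V₂ = V₁ · (z₂/z₁)^α
V₂ = 7.48 × (120.0/14.2)^0.132 = 7.48 × (8.4507)^0.132
    = 7.48 × 1.3254 = 9.9141 m/s

9.9 m/s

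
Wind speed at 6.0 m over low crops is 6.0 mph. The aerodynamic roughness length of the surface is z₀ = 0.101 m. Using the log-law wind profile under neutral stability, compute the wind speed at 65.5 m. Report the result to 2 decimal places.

Log law: V(z) ∝ ln(z/z₀), so V₂/V₁ = ln(z₂/z₀) / ln(z₁/z₀).
ln(65.5/0.101) = 6.4747, ln(6.0/0.101) = 4.0844
V₂ = 6.0 × 6.4747/4.0844 = 6.0 × 1.5852 = 9.5114 mph

9.51 mph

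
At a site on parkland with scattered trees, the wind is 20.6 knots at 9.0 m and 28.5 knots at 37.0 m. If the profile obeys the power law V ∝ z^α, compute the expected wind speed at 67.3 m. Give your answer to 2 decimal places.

First find α: α = ln(V₂/V₁)/ln(z₂/z₁) = ln(28.5/20.6)/ln(37.0/9.0) = 0.32461/1.41369 = 0.2296
Extrapolate from 37.0 m to 67.3 m: V₃ = 28.5 × (67.3/37.0)^0.2296 = 28.5 × 1.1473 = 32.6967 knots

32.70 knots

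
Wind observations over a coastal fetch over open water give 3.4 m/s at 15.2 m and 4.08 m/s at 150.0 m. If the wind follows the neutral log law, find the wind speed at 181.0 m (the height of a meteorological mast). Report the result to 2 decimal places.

Log law: V ∝ ln(z/z₀). From the pair, with r = V₁/V₂ = 0.83333,
ln z₀ = (ln z₁ − r·ln z₂)/(1 − r) = (2.7213 − 0.83333×5.0106)/0.16667 = -8.7254 → z₀ = 0.0001624 m
V₃ = V₁ · ln(z₃/z₀)/ln(z₁/z₀) = 3.4 × 13.9239/11.4467 = 4.1358 m/s

4.14 m/s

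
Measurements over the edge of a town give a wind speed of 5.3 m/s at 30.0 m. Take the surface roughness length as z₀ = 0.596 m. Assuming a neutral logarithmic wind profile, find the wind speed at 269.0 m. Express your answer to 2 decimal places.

Log law: V(z) ∝ ln(z/z₀), so V₂/V₁ = ln(z₂/z₀) / ln(z₁/z₀).
ln(269.0/0.596) = 6.1122, ln(30.0/0.596) = 3.9187
V₂ = 5.3 × 6.1122/3.9187 = 5.3 × 1.5598 = 8.2667 m/s

8.27 m/s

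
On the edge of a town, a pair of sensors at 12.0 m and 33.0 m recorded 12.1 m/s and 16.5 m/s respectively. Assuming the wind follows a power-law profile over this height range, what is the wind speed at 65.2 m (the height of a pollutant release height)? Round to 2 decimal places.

20.33 m/s

First find α: α = ln(V₂/V₁)/ln(z₂/z₁) = ln(16.5/12.1)/ln(33.0/12.0) = 0.31015/1.01160 = 0.3066
Extrapolate from 33.0 m to 65.2 m: V₃ = 16.5 × (65.2/33.0)^0.3066 = 16.5 × 1.2322 = 20.3308 m/s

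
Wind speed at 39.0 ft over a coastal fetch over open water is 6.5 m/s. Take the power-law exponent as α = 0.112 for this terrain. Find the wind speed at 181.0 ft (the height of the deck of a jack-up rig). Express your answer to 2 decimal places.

Power-law profile: V₂ = V₁ · (z₂/z₁)^α
V₂ = 6.5 × (181.0/39.0)^0.112 = 6.5 × (4.6410)^0.112
    = 6.5 × 1.1876 = 7.7192 m/s

7.72 m/s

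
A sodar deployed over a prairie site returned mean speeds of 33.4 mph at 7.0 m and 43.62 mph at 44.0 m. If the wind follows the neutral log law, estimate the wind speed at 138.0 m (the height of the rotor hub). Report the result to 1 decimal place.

Log law: V ∝ ln(z/z₀). From the pair, with r = V₁/V₂ = 0.76570,
ln z₀ = (ln z₁ − r·ln z₂)/(1 − r) = (1.9459 − 0.76570×3.7842)/0.23430 = -4.0618 → z₀ = 0.01722 m
V₃ = V₁ · ln(z₃/z₀)/ln(z₁/z₀) = 33.4 × 8.9890/6.0077 = 49.9749 mph

50.0 mph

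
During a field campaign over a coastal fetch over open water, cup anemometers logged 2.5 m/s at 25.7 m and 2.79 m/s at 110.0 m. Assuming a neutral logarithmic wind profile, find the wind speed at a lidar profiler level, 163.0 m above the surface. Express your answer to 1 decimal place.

2.9 m/s

Log law: V ∝ ln(z/z₀). From the pair, with r = V₁/V₂ = 0.89606,
ln z₀ = (ln z₁ − r·ln z₂)/(1 − r) = (3.2465 − 0.89606×4.7005)/0.10394 = -9.2879 → z₀ = 0.00009254 m
V₃ = V₁ · ln(z₃/z₀)/ln(z₁/z₀) = 2.5 × 14.3817/12.5344 = 2.8684 m/s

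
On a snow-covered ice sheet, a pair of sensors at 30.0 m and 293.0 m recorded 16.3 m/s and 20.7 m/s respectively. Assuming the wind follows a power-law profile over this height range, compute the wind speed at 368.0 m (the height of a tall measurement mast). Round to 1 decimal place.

First find α: α = ln(V₂/V₁)/ln(z₂/z₁) = ln(20.7/16.3)/ln(293.0/30.0) = 0.23897/2.27898 = 0.1049
Extrapolate from 293.0 m to 368.0 m: V₃ = 20.7 × (368.0/293.0)^0.1049 = 20.7 × 1.0242 = 21.2007 m/s

21.2 m/s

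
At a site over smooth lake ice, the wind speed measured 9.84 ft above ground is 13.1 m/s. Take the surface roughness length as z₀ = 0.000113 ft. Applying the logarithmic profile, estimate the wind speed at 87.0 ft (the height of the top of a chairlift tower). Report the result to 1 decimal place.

15.6 m/s

Log law: V(z) ∝ ln(z/z₀), so V₂/V₁ = ln(z₂/z₀) / ln(z₁/z₀).
ln(87.0/0.000113) = 13.5540, ln(9.84/0.000113) = 11.3746
V₂ = 13.1 × 13.5540/11.3746 = 13.1 × 1.1916 = 15.6101 m/s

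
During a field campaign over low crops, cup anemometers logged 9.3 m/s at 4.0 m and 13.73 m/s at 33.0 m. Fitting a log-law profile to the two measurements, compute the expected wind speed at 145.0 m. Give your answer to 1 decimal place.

16.8 m/s

Log law: V ∝ ln(z/z₀). From the pair, with r = V₁/V₂ = 0.67735,
ln z₀ = (ln z₁ − r·ln z₂)/(1 − r) = (1.3863 − 0.67735×3.4965)/0.32265 = -3.0437 → z₀ = 0.04766 m
V₃ = V₁ · ln(z₃/z₀)/ln(z₁/z₀) = 9.3 × 8.0205/4.4300 = 16.8375 m/s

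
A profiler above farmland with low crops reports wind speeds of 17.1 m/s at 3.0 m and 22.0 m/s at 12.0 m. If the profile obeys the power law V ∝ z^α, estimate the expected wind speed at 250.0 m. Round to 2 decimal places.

38.20 m/s

First find α: α = ln(V₂/V₁)/ln(z₂/z₁) = ln(22.0/17.1)/ln(12.0/3.0) = 0.25196/1.38629 = 0.1818
Extrapolate from 12.0 m to 250.0 m: V₃ = 22.0 × (250.0/12.0)^0.1818 = 22.0 × 1.7366 = 38.2043 m/s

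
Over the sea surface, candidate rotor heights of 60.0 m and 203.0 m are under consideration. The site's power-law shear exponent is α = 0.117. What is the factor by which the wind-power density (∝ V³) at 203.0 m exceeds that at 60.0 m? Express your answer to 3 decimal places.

1.534

Speed ratio: V_B/V_A = (z_B/z_A)^α = (203.0/60.0)^0.117 = (3.3833)^0.117 = 1.15328
Power-density ratio: P_B/P_A = (V_B/V_A)³ = (1.15328)³ = 1.53391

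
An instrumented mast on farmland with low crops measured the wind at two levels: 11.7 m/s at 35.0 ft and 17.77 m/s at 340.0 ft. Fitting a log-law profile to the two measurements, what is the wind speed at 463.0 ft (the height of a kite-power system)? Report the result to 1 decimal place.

Log law: V ∝ ln(z/z₀). From the pair, with r = V₁/V₂ = 0.65841,
ln z₀ = (ln z₁ − r·ln z₂)/(1 − r) = (3.5553 − 0.65841×5.8289)/0.34159 = -0.8270 → z₀ = 0.4373 ft
V₃ = V₁ · ln(z₃/z₀)/ln(z₁/z₀) = 11.7 × 6.9648/4.3824 = 18.5944 m/s

18.6 m/s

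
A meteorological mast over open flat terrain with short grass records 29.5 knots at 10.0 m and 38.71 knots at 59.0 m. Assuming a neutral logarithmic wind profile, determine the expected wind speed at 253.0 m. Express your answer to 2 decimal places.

Log law: V ∝ ln(z/z₀). From the pair, with r = V₁/V₂ = 0.76208,
ln z₀ = (ln z₁ − r·ln z₂)/(1 − r) = (2.3026 − 0.76208×4.0775)/0.23792 = -3.3827 → z₀ = 0.03396 m
V₃ = V₁ · ln(z₃/z₀)/ln(z₁/z₀) = 29.5 × 8.9160/5.6852 = 46.2642 knots

46.26 knots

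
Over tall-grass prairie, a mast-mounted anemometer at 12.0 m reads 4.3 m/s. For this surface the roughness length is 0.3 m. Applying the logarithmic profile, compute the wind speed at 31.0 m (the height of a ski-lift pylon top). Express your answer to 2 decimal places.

5.41 m/s

Log law: V(z) ∝ ln(z/z₀), so V₂/V₁ = ln(z₂/z₀) / ln(z₁/z₀).
ln(31.0/0.3) = 4.6380, ln(12.0/0.3) = 3.6889
V₂ = 4.3 × 4.6380/3.6889 = 4.3 × 1.2573 = 5.4063 m/s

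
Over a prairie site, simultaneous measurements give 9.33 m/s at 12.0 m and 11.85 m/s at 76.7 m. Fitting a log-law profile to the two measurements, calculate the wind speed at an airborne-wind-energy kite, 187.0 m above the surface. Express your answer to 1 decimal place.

13.1 m/s

Log law: V ∝ ln(z/z₀). From the pair, with r = V₁/V₂ = 0.78734,
ln z₀ = (ln z₁ − r·ln z₂)/(1 − r) = (2.4849 − 0.78734×4.3399)/0.21266 = -4.3830 → z₀ = 0.01249 m
V₃ = V₁ · ln(z₃/z₀)/ln(z₁/z₀) = 9.33 × 9.6141/6.8679 = 13.0607 m/s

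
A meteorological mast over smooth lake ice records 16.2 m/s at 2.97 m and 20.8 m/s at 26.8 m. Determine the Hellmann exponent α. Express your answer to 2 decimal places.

Power law: V₂/V₁ = (z₂/z₁)^α ⇒ α = ln(V₂/V₁) / ln(z₂/z₁)
α = ln(20.8/16.2) / ln(26.8/2.97) = ln(1.2840) / ln(9.0236)
  = 0.24994 / 2.19984 = 0.11362

α ≈ 0.11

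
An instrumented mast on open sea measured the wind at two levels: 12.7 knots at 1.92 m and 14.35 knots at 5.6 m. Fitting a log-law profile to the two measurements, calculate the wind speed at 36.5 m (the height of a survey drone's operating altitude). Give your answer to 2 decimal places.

Log law: V ∝ ln(z/z₀). From the pair, with r = V₁/V₂ = 0.88502,
ln z₀ = (ln z₁ − r·ln z₂)/(1 − r) = (0.6523 − 0.88502×1.7228)/0.11498 = -7.5868 → z₀ = 0.0005071 m
V₃ = V₁ · ln(z₃/z₀)/ln(z₁/z₀) = 12.7 × 11.1841/8.2392 = 17.2395 knots

17.24 knots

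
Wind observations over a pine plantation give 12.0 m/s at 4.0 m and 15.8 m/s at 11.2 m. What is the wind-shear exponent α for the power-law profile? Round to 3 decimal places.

α ≈ 0.267

Power law: V₂/V₁ = (z₂/z₁)^α ⇒ α = ln(V₂/V₁) / ln(z₂/z₁)
α = ln(15.8/12.0) / ln(11.2/4.0) = ln(1.3167) / ln(2.8000)
  = 0.27510 / 1.02962 = 0.26719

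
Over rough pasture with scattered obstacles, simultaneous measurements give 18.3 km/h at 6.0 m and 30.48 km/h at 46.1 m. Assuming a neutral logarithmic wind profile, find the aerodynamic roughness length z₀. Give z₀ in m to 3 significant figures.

z₀ ≈ 0.280 m

Log law: V(z) ∝ ln(z/z₀). With r = V₁/V₂ = 18.3/30.48 = 0.60039,
r · ln(z₂/z₀) = ln(z₁/z₀) ⇒ ln z₀ = (ln z₁ − r·ln z₂)/(1 − r)
ln z₀ = (1.79176 − 0.60039×3.83081) / 0.39961 = -1.2718
z₀ = exp(-1.2718) = 0.2803 m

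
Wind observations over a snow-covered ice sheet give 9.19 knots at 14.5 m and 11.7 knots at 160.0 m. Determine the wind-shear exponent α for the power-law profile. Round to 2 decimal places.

α ≈ 0.10

Power law: V₂/V₁ = (z₂/z₁)^α ⇒ α = ln(V₂/V₁) / ln(z₂/z₁)
α = ln(11.7/9.19) / ln(160.0/14.5) = ln(1.2731) / ln(11.0345)
  = 0.24147 / 2.40103 = 0.10057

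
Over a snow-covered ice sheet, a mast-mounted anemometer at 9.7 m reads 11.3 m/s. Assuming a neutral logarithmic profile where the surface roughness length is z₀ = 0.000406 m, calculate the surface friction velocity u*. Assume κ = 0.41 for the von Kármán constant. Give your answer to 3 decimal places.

Log law: V(z) = (u*/κ) · ln(z/z₀) ⇒ u* = κ · V / ln(z/z₀)
u* = 0.41 × 11.3 / ln(9.7/0.000406) = 0.41 × 11.3 / 10.0813
   = 4.6330 / 10.0813 = 0.4596 m/s

u* ≈ 0.460 m/s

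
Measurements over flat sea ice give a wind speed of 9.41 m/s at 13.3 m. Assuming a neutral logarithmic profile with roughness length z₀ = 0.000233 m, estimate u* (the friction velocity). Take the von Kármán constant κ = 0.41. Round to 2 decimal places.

Log law: V(z) = (u*/κ) · ln(z/z₀) ⇒ u* = κ · V / ln(z/z₀)
u* = 0.41 × 9.41 / ln(13.3/0.000233) = 0.41 × 9.41 / 10.9522
   = 3.8581 / 10.9522 = 0.3523 m/s

u* ≈ 0.35 m/s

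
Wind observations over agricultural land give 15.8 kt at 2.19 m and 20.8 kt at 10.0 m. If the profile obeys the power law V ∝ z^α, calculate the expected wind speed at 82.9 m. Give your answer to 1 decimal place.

First find α: α = ln(V₂/V₁)/ln(z₂/z₁) = ln(20.8/15.8)/ln(10.0/2.19) = 0.27494/1.51868 = 0.1810
Extrapolate from 10.0 m to 82.9 m: V₃ = 20.8 × (82.9/10.0)^0.1810 = 20.8 × 1.4665 = 30.5041 kt

30.5 kt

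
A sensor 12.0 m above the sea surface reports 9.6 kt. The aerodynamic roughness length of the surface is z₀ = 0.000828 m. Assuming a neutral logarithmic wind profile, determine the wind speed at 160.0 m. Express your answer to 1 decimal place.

Log law: V(z) ∝ ln(z/z₀), so V₂/V₁ = ln(z₂/z₀) / ln(z₁/z₀).
ln(160.0/0.000828) = 12.1717, ln(12.0/0.000828) = 9.5814
V₂ = 9.6 × 12.1717/9.5814 = 9.6 × 1.2703 = 12.1953 kt

12.2 kt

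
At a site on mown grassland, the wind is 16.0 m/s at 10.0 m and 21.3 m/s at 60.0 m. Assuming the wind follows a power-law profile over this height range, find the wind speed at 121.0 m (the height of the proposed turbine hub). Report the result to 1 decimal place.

23.8 m/s

First find α: α = ln(V₂/V₁)/ln(z₂/z₁) = ln(21.3/16.0)/ln(60.0/10.0) = 0.28612/1.79176 = 0.1597
Extrapolate from 60.0 m to 121.0 m: V₃ = 21.3 × (121.0/60.0)^0.1597 = 21.3 × 1.1185 = 23.8246 m/s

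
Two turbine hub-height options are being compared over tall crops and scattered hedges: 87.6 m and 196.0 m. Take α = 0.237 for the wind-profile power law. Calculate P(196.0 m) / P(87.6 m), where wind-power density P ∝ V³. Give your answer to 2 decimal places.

1.77

Speed ratio: V_B/V_A = (z_B/z_A)^α = (196.0/87.6)^0.237 = (2.2374)^0.237 = 1.21029
Power-density ratio: P_B/P_A = (V_B/V_A)³ = (1.21029)³ = 1.77286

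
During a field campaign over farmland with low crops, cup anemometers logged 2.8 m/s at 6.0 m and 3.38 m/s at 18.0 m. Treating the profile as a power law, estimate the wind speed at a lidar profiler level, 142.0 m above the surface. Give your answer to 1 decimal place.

4.8 m/s

First find α: α = ln(V₂/V₁)/ln(z₂/z₁) = ln(3.38/2.8)/ln(18.0/6.0) = 0.18826/1.09861 = 0.1714
Extrapolate from 18.0 m to 142.0 m: V₃ = 3.38 × (142.0/18.0)^0.1714 = 3.38 × 1.4247 = 4.8153 m/s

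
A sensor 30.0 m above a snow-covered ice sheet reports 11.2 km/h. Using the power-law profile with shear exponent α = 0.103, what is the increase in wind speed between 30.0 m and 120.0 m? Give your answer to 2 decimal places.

Power law: V₂ = V₁ · (z₂/z₁)^α = 11.2 × (4.0000)^0.103 = 12.9190 km/h
ΔV = 12.9190 − 11.2 = 1.7190 km/h

1.72 km/h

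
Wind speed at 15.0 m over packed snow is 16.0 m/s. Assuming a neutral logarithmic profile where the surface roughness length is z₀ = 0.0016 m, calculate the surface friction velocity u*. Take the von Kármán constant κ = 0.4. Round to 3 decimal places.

u* ≈ 0.700 m/s

Log law: V(z) = (u*/κ) · ln(z/z₀) ⇒ u* = κ · V / ln(z/z₀)
u* = 0.4 × 16.0 / ln(15.0/0.0016) = 0.4 × 16.0 / 9.1458
   = 6.4000 / 9.1458 = 0.6998 m/s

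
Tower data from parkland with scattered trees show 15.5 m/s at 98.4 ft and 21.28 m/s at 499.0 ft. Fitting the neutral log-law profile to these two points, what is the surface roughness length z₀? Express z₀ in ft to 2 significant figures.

z₀ ≈ 1.3 ft

Log law: V(z) ∝ ln(z/z₀). With r = V₁/V₂ = 15.5/21.28 = 0.72838,
r · ln(z₂/z₀) = ln(z₁/z₀) ⇒ ln z₀ = (ln z₁ − r·ln z₂)/(1 − r)
ln z₀ = (4.58904 − 0.72838×6.21261) / 0.27162 = 0.2352
z₀ = exp(0.2352) = 1.265 ft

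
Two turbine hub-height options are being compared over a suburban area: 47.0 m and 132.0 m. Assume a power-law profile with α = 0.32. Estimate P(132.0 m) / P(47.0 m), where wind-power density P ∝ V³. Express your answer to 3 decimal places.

Speed ratio: V_B/V_A = (z_B/z_A)^α = (132.0/47.0)^0.32 = (2.8085)^0.32 = 1.39159
Power-density ratio: P_B/P_A = (V_B/V_A)³ = (1.39159)³ = 2.69487

2.695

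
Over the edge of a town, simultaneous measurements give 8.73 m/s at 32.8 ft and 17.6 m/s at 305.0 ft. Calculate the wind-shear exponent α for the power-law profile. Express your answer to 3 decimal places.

α ≈ 0.314

Power law: V₂/V₁ = (z₂/z₁)^α ⇒ α = ln(V₂/V₁) / ln(z₂/z₁)
α = ln(17.6/8.73) / ln(305.0/32.8) = ln(2.0160) / ln(9.2988)
  = 0.70113 / 2.22988 = 0.31443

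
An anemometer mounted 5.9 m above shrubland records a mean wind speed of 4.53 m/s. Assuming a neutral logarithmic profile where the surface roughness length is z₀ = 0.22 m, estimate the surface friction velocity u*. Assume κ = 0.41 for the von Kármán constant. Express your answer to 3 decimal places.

Log law: V(z) = (u*/κ) · ln(z/z₀) ⇒ u* = κ · V / ln(z/z₀)
u* = 0.41 × 4.53 / ln(5.9/0.22) = 0.41 × 4.53 / 3.2891
   = 1.8573 / 3.2891 = 0.5647 m/s

u* ≈ 0.565 m/s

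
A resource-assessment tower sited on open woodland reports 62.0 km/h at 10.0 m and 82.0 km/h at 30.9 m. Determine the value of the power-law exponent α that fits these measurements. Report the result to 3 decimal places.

α ≈ 0.248

Power law: V₂/V₁ = (z₂/z₁)^α ⇒ α = ln(V₂/V₁) / ln(z₂/z₁)
α = ln(82.0/62.0) / ln(30.9/10.0) = ln(1.3226) / ln(3.0900)
  = 0.27958 / 1.12817 = 0.24782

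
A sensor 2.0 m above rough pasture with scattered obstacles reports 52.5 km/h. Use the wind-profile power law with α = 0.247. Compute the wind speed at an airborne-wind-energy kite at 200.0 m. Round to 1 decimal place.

Power-law profile: V₂ = V₁ · (z₂/z₁)^α
V₂ = 52.5 × (200.0/2.0)^0.247 = 52.5 × (100.0000)^0.247
    = 52.5 × 3.1189 = 163.7417 km/h

163.7 km/h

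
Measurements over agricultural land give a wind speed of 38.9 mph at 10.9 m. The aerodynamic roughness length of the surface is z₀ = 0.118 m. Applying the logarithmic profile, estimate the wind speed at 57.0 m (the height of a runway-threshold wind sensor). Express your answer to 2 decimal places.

Log law: V(z) ∝ ln(z/z₀), so V₂/V₁ = ln(z₂/z₀) / ln(z₁/z₀).
ln(57.0/0.118) = 6.1801, ln(10.9/0.118) = 4.5258
V₂ = 38.9 × 6.1801/4.5258 = 38.9 × 1.3655 = 53.1188 mph

53.12 mph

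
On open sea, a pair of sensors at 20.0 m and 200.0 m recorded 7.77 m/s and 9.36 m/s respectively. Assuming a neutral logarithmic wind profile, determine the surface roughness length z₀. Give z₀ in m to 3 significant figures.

Log law: V(z) ∝ ln(z/z₀). With r = V₁/V₂ = 7.77/9.36 = 0.83013,
r · ln(z₂/z₀) = ln(z₁/z₀) ⇒ ln z₀ = (ln z₁ − r·ln z₂)/(1 − r)
ln z₀ = (2.99573 − 0.83013×5.29832) / 0.16987 = -8.2565
z₀ = exp(-8.2565) = 0.0002596 m

z₀ ≈ 0.000260 m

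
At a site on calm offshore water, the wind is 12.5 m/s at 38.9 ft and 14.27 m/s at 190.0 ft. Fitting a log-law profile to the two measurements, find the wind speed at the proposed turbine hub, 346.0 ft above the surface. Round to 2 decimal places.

Log law: V ∝ ln(z/z₀). From the pair, with r = V₁/V₂ = 0.87596,
ln z₀ = (ln z₁ − r·ln z₂)/(1 − r) = (3.6610 − 0.87596×5.2470)/0.12404 = -7.5398 → z₀ = 0.0005315 ft
V₃ = V₁ · ln(z₃/z₀)/ln(z₁/z₀) = 12.5 × 13.3862/11.2008 = 14.9389 m/s

14.94 m/s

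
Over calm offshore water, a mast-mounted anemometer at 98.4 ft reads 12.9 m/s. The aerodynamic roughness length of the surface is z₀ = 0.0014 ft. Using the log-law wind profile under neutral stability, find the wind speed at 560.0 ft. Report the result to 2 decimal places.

Log law: V(z) ∝ ln(z/z₀), so V₂/V₁ = ln(z₂/z₀) / ln(z₁/z₀).
ln(560.0/0.0014) = 12.8992, ln(98.4/0.0014) = 11.1603
V₂ = 12.9 × 12.8992/11.1603 = 12.9 × 1.1558 = 14.9100 m/s

14.91 m/s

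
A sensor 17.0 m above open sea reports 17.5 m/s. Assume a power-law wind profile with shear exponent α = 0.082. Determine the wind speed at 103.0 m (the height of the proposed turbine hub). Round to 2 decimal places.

20.29 m/s

Power-law profile: V₂ = V₁ · (z₂/z₁)^α
V₂ = 17.5 × (103.0/17.0)^0.082 = 17.5 × (6.0588)^0.082
    = 17.5 × 1.1592 = 20.2859 m/s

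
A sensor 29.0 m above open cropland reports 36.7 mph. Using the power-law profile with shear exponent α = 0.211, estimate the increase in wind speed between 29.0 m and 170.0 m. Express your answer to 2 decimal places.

16.60 mph

Power law: V₂ = V₁ · (z₂/z₁)^α = 36.7 × (5.8621)^0.211 = 53.2997 mph
ΔV = 53.2997 − 36.7 = 16.5997 mph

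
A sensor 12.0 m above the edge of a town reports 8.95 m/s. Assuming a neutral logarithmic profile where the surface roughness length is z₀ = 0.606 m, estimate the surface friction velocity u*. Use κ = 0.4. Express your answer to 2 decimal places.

Log law: V(z) = (u*/κ) · ln(z/z₀) ⇒ u* = κ · V / ln(z/z₀)
u* = 0.4 × 8.95 / ln(12.0/0.606) = 0.4 × 8.95 / 2.9858
   = 3.5800 / 2.9858 = 1.1990 m/s

u* ≈ 1.20 m/s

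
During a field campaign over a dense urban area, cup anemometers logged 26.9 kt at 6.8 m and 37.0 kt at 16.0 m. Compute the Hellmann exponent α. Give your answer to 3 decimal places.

Power law: V₂/V₁ = (z₂/z₁)^α ⇒ α = ln(V₂/V₁) / ln(z₂/z₁)
α = ln(37.0/26.9) / ln(16.0/6.8) = ln(1.3755) / ln(2.3529)
  = 0.31879 / 0.85567 = 0.37257

α ≈ 0.373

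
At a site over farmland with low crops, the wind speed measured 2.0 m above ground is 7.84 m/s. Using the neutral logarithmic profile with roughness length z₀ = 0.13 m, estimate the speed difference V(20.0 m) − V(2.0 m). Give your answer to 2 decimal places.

6.60 m/s

Log law: V₂ = V₁ · ln(z₂/z₀)/ln(z₁/z₀) = 7.84 × 5.0360/2.7334 = 14.4444 m/s
ΔV = 14.4444 − 7.84 = 6.6044 m/s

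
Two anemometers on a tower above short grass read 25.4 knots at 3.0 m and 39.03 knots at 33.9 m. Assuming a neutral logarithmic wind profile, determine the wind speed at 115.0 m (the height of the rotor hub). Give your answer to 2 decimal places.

45.90 knots

Log law: V ∝ ln(z/z₀). From the pair, with r = V₁/V₂ = 0.65078,
ln z₀ = (ln z₁ − r·ln z₂)/(1 − r) = (1.0986 − 0.65078×3.5234)/0.34922 = -3.4201 → z₀ = 0.03271 m
V₃ = V₁ · ln(z₃/z₀)/ln(z₁/z₀) = 25.4 × 8.1650/4.5187 = 45.8962 knots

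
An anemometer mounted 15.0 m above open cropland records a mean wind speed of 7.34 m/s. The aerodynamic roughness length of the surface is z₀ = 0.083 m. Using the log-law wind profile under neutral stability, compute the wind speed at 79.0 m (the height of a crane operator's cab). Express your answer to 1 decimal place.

9.7 m/s

Log law: V(z) ∝ ln(z/z₀), so V₂/V₁ = ln(z₂/z₀) / ln(z₁/z₀).
ln(79.0/0.083) = 6.8584, ln(15.0/0.083) = 5.1970
V₂ = 7.34 × 6.8584/5.1970 = 7.34 × 1.3197 = 9.6865 m/s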